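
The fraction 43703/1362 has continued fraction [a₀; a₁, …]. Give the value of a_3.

4

⌊43703/1362⌋ = 32, remainder 119
⌊1362/119⌋ = 11, remainder 53
⌊119/53⌋ = 2, remainder 13
⌊53/13⌋ = 4, remainder 1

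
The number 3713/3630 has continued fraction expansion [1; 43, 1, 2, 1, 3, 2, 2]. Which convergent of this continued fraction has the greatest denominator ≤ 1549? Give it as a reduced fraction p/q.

a_0 = 1: 1/1  (≤ bound)
a_1 = 43: 44/43  (≤ bound)
a_2 = 1: 45/44  (≤ bound)
a_3 = 2: 134/131  (≤ bound)
a_4 = 1: 179/175  (≤ bound)
a_5 = 3: 671/656  (≤ bound)
a_6 = 2: 1521/1487  (≤ bound)
a_7 = 2: 3713/3630  (> 1549, stop)

1521/1487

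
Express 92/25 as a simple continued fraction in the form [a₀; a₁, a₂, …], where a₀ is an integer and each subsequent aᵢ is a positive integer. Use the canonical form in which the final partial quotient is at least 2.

92 ÷ 25 → quotient 3, remainder 17
25 ÷ 17 → quotient 1, remainder 8
17 ÷ 8 → quotient 2, remainder 1
8 ÷ 1 → quotient 8, remainder 0

[3; 1, 2, 8]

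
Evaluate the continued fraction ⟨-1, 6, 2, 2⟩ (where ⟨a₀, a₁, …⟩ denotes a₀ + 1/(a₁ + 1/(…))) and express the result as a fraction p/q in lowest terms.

-27/32

a_0 = -1: -1/1
a_1 = 6: -5/6
a_2 = 2: -11/13
a_3 = 2: -27/32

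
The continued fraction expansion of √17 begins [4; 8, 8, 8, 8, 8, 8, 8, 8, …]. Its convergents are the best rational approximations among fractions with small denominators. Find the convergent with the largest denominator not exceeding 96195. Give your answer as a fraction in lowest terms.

a_0 = 4: 4/1  (≤ bound)
a_1 = 8: 33/8  (≤ bound)
a_2 = 8: 268/65  (≤ bound)
a_3 = 8: 2177/528  (≤ bound)
a_4 = 8: 17684/4289  (≤ bound)
a_5 = 8: 143649/34840  (≤ bound)
a_6 = 8: 1166876/283009  (> 96195, stop)

143649/34840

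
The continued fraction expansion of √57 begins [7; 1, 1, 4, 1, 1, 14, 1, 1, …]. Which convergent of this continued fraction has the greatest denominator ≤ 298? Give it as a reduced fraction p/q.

a_0 = 7: 7/1  (≤ bound)
a_1 = 1: 8/1  (≤ bound)
a_2 = 1: 15/2  (≤ bound)
a_3 = 4: 68/9  (≤ bound)
a_4 = 1: 83/11  (≤ bound)
a_5 = 1: 151/20  (≤ bound)
a_6 = 14: 2197/291  (≤ bound)
a_7 = 1: 2348/311  (> 298, stop)

2197/291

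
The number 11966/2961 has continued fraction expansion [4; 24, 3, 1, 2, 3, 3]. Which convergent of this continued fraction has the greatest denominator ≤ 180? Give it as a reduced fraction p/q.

List convergents until the denominator exceeds the bound:
a_0 = 4: 4/1  (≤ bound)
a_1 = 24: 97/24  (≤ bound)
a_2 = 3: 295/73  (≤ bound)
a_3 = 1: 392/97  (≤ bound)
a_4 = 2: 1079/267  (> 180, stop)

392/97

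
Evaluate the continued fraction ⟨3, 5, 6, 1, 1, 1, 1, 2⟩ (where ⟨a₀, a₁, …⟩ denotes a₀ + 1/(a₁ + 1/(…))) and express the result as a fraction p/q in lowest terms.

1415/443

a_0 = 3: 3/1
a_1 = 5: 16/5
a_2 = 6: 99/31
a_3 = 1: 115/36
a_4 = 1: 214/67
a_5 = 1: 329/103
a_6 = 1: 543/170
a_7 = 2: 1415/443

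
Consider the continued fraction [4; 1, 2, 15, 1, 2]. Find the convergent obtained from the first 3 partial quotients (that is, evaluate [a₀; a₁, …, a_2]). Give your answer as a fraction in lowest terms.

Build up convergents one term at a time:
a_0 = 4: 4/1
a_1 = 1: 5/1
a_2 = 2: 14/3

14/3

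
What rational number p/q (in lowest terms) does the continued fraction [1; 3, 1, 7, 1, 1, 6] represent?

542/431

a_0 = 1: 1/1
a_1 = 3: 4/3
a_2 = 1: 5/4
a_3 = 7: 39/31
a_4 = 1: 44/35
a_5 = 1: 83/66
a_6 = 6: 542/431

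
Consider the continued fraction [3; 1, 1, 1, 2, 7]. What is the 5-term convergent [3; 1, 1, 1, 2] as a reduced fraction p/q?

29/8

Compute successive convergents:
a_0 = 3: 3/1
a_1 = 1: 4/1
a_2 = 1: 7/2
a_3 = 1: 11/3
a_4 = 2: 29/8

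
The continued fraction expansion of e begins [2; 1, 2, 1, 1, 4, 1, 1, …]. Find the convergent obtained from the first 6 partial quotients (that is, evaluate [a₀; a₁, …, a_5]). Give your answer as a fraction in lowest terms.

87/32

a_0 = 2: 2/1
a_1 = 1: 3/1
a_2 = 2: 8/3
a_3 = 1: 11/4
a_4 = 1: 19/7
a_5 = 4: 87/32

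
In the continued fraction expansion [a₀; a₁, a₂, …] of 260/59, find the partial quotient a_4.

Repeatedly divide and take the remainder:
⌊260/59⌋ = 4, remainder 24
⌊59/24⌋ = 2, remainder 11
⌊24/11⌋ = 2, remainder 2
⌊11/2⌋ = 5, remainder 1
⌊2/1⌋ = 2, remainder 0

2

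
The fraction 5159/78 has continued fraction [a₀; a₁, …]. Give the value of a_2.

5159 ÷ 78 → quotient 66, remainder 11
78 ÷ 11 → quotient 7, remainder 1
11 ÷ 1 → quotient 11, remainder 0

11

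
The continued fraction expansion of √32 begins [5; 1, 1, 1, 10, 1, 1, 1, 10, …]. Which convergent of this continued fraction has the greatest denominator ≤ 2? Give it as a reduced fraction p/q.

11/2

List convergents until the denominator exceeds the bound:
a_0 = 5: 5/1  (≤ bound)
a_1 = 1: 6/1  (≤ bound)
a_2 = 1: 11/2  (≤ bound)
a_3 = 1: 17/3  (> 2, stop)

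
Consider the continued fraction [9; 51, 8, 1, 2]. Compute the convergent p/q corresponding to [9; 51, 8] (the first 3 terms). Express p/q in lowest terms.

3689/409

Compute successive convergents:
a_0 = 9: 9/1
a_1 = 51: 460/51
a_2 = 8: 3689/409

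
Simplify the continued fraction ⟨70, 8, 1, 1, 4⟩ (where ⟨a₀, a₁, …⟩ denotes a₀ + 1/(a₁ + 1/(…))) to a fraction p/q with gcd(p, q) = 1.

Work from the innermost term outward:
Start with 4.
1 + 1/(4/1) = 1 + 1/4 = 5/4
1 + 1/(5/4) = 1 + 4/5 = 9/5
8 + 1/(9/5) = 8 + 5/9 = 77/9
70 + 1/(77/9) = 70 + 9/77 = 5399/77

5399/77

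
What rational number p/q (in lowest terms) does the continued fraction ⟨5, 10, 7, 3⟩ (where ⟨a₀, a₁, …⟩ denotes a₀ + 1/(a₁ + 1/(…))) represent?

1137/223

a_0 = 5: 5/1
a_1 = 10: 51/10
a_2 = 7: 362/71
a_3 = 3: 1137/223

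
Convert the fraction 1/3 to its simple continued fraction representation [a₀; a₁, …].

⌊1/3⌋ = 0, remainder 1
⌊3/1⌋ = 3, remainder 0

[0; 3]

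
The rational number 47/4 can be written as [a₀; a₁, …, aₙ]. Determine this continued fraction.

[11; 1, 3]

Apply division with remainder until the remainder is 0:
47 = 11·4 + 3, so a_0 = 11
4 = 1·3 + 1, so a_1 = 1
3 = 3·1 + 0, so a_2 = 3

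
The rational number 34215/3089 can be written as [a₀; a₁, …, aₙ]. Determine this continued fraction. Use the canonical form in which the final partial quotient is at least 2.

[11; 13, 11, 4, 5]

34215 ÷ 3089 → quotient 11, remainder 236
3089 ÷ 236 → quotient 13, remainder 21
236 ÷ 21 → quotient 11, remainder 5
21 ÷ 5 → quotient 4, remainder 1
5 ÷ 1 → quotient 5, remainder 0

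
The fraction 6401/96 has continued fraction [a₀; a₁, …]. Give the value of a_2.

Repeatedly divide and take the remainder:
⌊6401/96⌋ = 66, remainder 65
⌊96/65⌋ = 1, remainder 31
⌊65/31⌋ = 2, remainder 3

2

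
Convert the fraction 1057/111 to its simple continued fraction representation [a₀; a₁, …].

1057 ÷ 111 → quotient 9, remainder 58
111 ÷ 58 → quotient 1, remainder 53
58 ÷ 53 → quotient 1, remainder 5
53 ÷ 5 → quotient 10, remainder 3
5 ÷ 3 → quotient 1, remainder 2
3 ÷ 2 → quotient 1, remainder 1
2 ÷ 1 → quotient 2, remainder 0

[9; 1, 1, 10, 1, 1, 2]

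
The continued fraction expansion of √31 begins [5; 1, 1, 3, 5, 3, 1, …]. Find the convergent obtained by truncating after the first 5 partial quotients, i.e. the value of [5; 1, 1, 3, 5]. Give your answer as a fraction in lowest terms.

Starting at the tail and folding back:
Start with 5.
3 + 1/(5/1) = 3 + 1/5 = 16/5
1 + 1/(16/5) = 1 + 5/16 = 21/16
1 + 1/(21/16) = 1 + 16/21 = 37/21
5 + 1/(37/21) = 5 + 21/37 = 206/37

206/37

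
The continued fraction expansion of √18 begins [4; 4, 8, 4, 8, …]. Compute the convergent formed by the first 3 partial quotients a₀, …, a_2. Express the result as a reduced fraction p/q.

Start with 8.
4 + 1/(8/1) = 4 + 1/8 = 33/8
4 + 1/(33/8) = 4 + 8/33 = 140/33

140/33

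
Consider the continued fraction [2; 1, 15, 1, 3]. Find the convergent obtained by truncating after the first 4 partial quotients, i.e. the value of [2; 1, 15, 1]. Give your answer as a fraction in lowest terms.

Start with 1.
15 + 1/(1/1) = 15 + 1/1 = 16/1
1 + 1/(16/1) = 1 + 1/16 = 17/16
2 + 1/(17/16) = 2 + 16/17 = 50/17

50/17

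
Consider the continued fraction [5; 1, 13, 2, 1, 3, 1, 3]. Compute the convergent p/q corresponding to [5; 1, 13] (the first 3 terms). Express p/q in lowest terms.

83/14

Start with 13.
1 + 1/(13/1) = 1 + 1/13 = 14/13
5 + 1/(14/13) = 5 + 13/14 = 83/14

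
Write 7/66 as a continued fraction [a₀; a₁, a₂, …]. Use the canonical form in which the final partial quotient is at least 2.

Apply division with remainder until the remainder is 0:
⌊7/66⌋ = 0, remainder 7
⌊66/7⌋ = 9, remainder 3
⌊7/3⌋ = 2, remainder 1
⌊3/1⌋ = 3, remainder 0

[0; 9, 2, 3]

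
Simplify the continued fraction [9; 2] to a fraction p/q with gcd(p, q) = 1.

Start with 2.
9 + 1/(2/1) = 9 + 1/2 = 19/2

19/2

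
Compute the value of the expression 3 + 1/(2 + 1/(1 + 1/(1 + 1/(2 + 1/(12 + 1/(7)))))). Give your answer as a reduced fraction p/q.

Start with 7.
12 + 1/(7/1) = 12 + 1/7 = 85/7
2 + 1/(85/7) = 2 + 7/85 = 177/85
1 + 1/(177/85) = 1 + 85/177 = 262/177
1 + 1/(262/177) = 1 + 177/262 = 439/262
2 + 1/(439/262) = 2 + 262/439 = 1140/439
3 + 1/(1140/439) = 3 + 439/1140 = 3859/1140

3859/1140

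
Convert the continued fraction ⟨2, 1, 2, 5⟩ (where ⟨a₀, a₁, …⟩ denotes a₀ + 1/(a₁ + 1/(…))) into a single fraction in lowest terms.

43/16

Start with 5.
2 + 1/(5/1) = 2 + 1/5 = 11/5
1 + 1/(11/5) = 1 + 5/11 = 16/11
2 + 1/(16/11) = 2 + 11/16 = 43/16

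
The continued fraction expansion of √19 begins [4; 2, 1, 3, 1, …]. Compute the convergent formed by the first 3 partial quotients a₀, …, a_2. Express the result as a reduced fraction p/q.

13/3

Start with 1.
2 + 1/(1/1) = 2 + 1/1 = 3/1
4 + 1/(3/1) = 4 + 1/3 = 13/3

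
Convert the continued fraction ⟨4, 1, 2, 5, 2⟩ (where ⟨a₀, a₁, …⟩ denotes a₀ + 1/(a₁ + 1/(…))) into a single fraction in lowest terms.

Start with 2.
5 + 1/(2/1) = 5 + 1/2 = 11/2
2 + 1/(11/2) = 2 + 2/11 = 24/11
1 + 1/(24/11) = 1 + 11/24 = 35/24
4 + 1/(35/24) = 4 + 24/35 = 164/35

164/35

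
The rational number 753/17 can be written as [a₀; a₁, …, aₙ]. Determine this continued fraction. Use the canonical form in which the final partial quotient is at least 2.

[44; 3, 2, 2]

Repeatedly divide and take the remainder:
753 = 44·17 + 5, so a_0 = 44
17 = 3·5 + 2, so a_1 = 3
5 = 2·2 + 1, so a_2 = 2
2 = 2·1 + 0, so a_3 = 2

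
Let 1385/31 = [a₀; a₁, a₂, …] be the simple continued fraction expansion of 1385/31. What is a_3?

10

Apply division with remainder until the remainder is 0:
⌊1385/31⌋ = 44, remainder 21
⌊31/21⌋ = 1, remainder 10
⌊21/10⌋ = 2, remainder 1
⌊10/1⌋ = 10, remainder 0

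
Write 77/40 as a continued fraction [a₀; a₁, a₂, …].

[1; 1, 12, 3]

77 ÷ 40 → quotient 1, remainder 37
40 ÷ 37 → quotient 1, remainder 3
37 ÷ 3 → quotient 12, remainder 1
3 ÷ 1 → quotient 3, remainder 0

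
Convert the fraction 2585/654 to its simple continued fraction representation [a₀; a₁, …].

[3; 1, 20, 10, 3]

⌊2585/654⌋ = 3, remainder 623
⌊654/623⌋ = 1, remainder 31
⌊623/31⌋ = 20, remainder 3
⌊31/3⌋ = 10, remainder 1
⌊3/1⌋ = 3, remainder 0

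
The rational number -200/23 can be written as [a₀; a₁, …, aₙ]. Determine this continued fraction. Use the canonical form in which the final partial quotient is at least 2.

[-9; 3, 3, 2]

-200 = -9·23 + 7, so a_0 = -9
23 = 3·7 + 2, so a_1 = 3
7 = 3·2 + 1, so a_2 = 3
2 = 2·1 + 0, so a_3 = 2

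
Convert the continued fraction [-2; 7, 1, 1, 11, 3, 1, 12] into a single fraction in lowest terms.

Collapse the nested fraction from the inside out:
Start with 12.
1 + 1/(12/1) = 1 + 1/12 = 13/12
3 + 1/(13/12) = 3 + 12/13 = 51/13
11 + 1/(51/13) = 11 + 13/51 = 574/51
1 + 1/(574/51) = 1 + 51/574 = 625/574
1 + 1/(625/574) = 1 + 574/625 = 1199/625
7 + 1/(1199/625) = 7 + 625/1199 = 9018/1199
-2 + 1/(9018/1199) = -2 + 1199/9018 = -16837/9018

-16837/9018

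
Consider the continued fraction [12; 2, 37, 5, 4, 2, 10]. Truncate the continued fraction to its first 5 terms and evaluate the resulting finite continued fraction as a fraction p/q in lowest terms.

19777/1583

Use the convergent recurrence hₖ = aₖ·hₖ₋₁ + hₖ₋₂ (and likewise for the denominators kₖ):
a_0 = 12: 12/1
a_1 = 2: 25/2
a_2 = 37: 937/75
a_3 = 5: 4710/377
a_4 = 4: 19777/1583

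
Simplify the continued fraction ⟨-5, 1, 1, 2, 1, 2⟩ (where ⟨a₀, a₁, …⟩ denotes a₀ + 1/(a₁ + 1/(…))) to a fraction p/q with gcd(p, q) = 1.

-84/19

a_0 = -5: -5/1
a_1 = 1: -4/1
a_2 = 1: -9/2
a_3 = 2: -22/5
a_4 = 1: -31/7
a_5 = 2: -84/19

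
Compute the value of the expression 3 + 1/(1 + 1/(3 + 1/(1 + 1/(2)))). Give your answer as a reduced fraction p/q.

a_0 = 3: 3/1
a_1 = 1: 4/1
a_2 = 3: 15/4
a_3 = 1: 19/5
a_4 = 2: 53/14

53/14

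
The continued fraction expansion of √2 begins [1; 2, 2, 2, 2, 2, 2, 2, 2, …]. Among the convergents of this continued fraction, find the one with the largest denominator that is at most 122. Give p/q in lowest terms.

a_0 = 1: 1/1  (≤ bound)
a_1 = 2: 3/2  (≤ bound)
a_2 = 2: 7/5  (≤ bound)
a_3 = 2: 17/12  (≤ bound)
a_4 = 2: 41/29  (≤ bound)
a_5 = 2: 99/70  (≤ bound)
a_6 = 2: 239/169  (> 122, stop)

99/70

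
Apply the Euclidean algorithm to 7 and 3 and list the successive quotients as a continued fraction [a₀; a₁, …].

⌊7/3⌋ = 2, remainder 1
⌊3/1⌋ = 3, remainder 0

[2; 3]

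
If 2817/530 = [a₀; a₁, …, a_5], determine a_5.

Apply division with remainder until the remainder is 0:
2817 = 5·530 + 167, so a_0 = 5
530 = 3·167 + 29, so a_1 = 3
167 = 5·29 + 22, so a_2 = 5
29 = 1·22 + 7, so a_3 = 1
22 = 3·7 + 1, so a_4 = 3
7 = 7·1 + 0, so a_5 = 7

7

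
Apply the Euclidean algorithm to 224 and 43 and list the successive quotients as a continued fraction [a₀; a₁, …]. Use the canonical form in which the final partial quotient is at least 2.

224 = 5·43 + 9, so a_0 = 5
43 = 4·9 + 7, so a_1 = 4
9 = 1·7 + 2, so a_2 = 1
7 = 3·2 + 1, so a_3 = 3
2 = 2·1 + 0, so a_4 = 2

[5; 4, 1, 3, 2]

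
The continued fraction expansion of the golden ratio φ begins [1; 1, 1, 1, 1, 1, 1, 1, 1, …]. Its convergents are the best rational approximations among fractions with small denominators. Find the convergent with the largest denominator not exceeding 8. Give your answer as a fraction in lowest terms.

13/8

List convergents until the denominator exceeds the bound:
a_0 = 1: 1/1  (≤ bound)
a_1 = 1: 2/1  (≤ bound)
a_2 = 1: 3/2  (≤ bound)
a_3 = 1: 5/3  (≤ bound)
a_4 = 1: 8/5  (≤ bound)
a_5 = 1: 13/8  (≤ bound)
a_6 = 1: 21/13  (> 8, stop)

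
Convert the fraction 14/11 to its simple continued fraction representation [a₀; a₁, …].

[1; 3, 1, 2]

⌊14/11⌋ = 1, remainder 3
⌊11/3⌋ = 3, remainder 2
⌊3/2⌋ = 1, remainder 1
⌊2/1⌋ = 2, remainder 0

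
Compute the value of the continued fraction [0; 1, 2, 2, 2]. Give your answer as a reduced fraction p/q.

Start with 2.
2 + 1/(2/1) = 2 + 1/2 = 5/2
2 + 1/(5/2) = 2 + 2/5 = 12/5
1 + 1/(12/5) = 1 + 5/12 = 17/12
0 + 1/(17/12) = 0 + 12/17 = 12/17

12/17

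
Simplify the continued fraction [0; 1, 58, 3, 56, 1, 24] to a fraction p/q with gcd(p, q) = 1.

250650/254947

Start with 24.
1 + 1/(24/1) = 1 + 1/24 = 25/24
56 + 1/(25/24) = 56 + 24/25 = 1424/25
3 + 1/(1424/25) = 3 + 25/1424 = 4297/1424
58 + 1/(4297/1424) = 58 + 1424/4297 = 250650/4297
1 + 1/(250650/4297) = 1 + 4297/250650 = 254947/250650
0 + 1/(254947/250650) = 0 + 250650/254947 = 250650/254947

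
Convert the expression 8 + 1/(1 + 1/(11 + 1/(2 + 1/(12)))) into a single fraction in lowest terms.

Use the convergent recurrence hₖ = aₖ·hₖ₋₁ + hₖ₋₂ (and likewise for the denominators kₖ):
a_0 = 8: 8/1
a_1 = 1: 9/1
a_2 = 11: 107/12
a_3 = 2: 223/25
a_4 = 12: 2783/312

2783/312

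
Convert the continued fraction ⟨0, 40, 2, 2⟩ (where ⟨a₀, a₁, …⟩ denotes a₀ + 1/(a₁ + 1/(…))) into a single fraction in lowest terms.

Build up convergents one term at a time:
a_0 = 0: 0/1
a_1 = 40: 1/40
a_2 = 2: 2/81
a_3 = 2: 5/202

5/202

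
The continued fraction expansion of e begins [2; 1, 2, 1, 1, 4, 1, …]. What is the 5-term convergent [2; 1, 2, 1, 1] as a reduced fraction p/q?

Start with 1.
1 + 1/(1/1) = 1 + 1/1 = 2/1
2 + 1/(2/1) = 2 + 1/2 = 5/2
1 + 1/(5/2) = 1 + 2/5 = 7/5
2 + 1/(7/5) = 2 + 5/7 = 19/7

19/7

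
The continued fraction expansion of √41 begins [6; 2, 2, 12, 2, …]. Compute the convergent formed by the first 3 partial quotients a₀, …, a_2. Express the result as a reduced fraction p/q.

a_0 = 6: 6/1
a_1 = 2: 13/2
a_2 = 2: 32/5

32/5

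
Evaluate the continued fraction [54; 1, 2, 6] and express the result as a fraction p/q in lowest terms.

Start with 6.
2 + 1/(6/1) = 2 + 1/6 = 13/6
1 + 1/(13/6) = 1 + 6/13 = 19/13
54 + 1/(19/13) = 54 + 13/19 = 1039/19

1039/19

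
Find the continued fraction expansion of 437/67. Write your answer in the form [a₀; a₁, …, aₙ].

[6; 1, 1, 10, 1, 2]

⌊437/67⌋ = 6, remainder 35
⌊67/35⌋ = 1, remainder 32
⌊35/32⌋ = 1, remainder 3
⌊32/3⌋ = 10, remainder 2
⌊3/2⌋ = 1, remainder 1
⌊2/1⌋ = 2, remainder 0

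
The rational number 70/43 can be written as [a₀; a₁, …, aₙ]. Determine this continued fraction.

70 = 1·43 + 27, so a_0 = 1
43 = 1·27 + 16, so a_1 = 1
27 = 1·16 + 11, so a_2 = 1
16 = 1·11 + 5, so a_3 = 1
11 = 2·5 + 1, so a_4 = 2
5 = 5·1 + 0, so a_5 = 5

[1; 1, 1, 1, 2, 5]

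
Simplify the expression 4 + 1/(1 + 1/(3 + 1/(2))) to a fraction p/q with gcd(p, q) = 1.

43/9

a_0 = 4: 4/1
a_1 = 1: 5/1
a_2 = 3: 19/4
a_3 = 2: 43/9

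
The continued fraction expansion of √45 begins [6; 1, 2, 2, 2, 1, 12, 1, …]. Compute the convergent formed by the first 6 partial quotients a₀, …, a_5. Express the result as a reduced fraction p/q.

161/24

Start with 1.
2 + 1/(1/1) = 2 + 1/1 = 3/1
2 + 1/(3/1) = 2 + 1/3 = 7/3
2 + 1/(7/3) = 2 + 3/7 = 17/7
1 + 1/(17/7) = 1 + 7/17 = 24/17
6 + 1/(24/17) = 6 + 17/24 = 161/24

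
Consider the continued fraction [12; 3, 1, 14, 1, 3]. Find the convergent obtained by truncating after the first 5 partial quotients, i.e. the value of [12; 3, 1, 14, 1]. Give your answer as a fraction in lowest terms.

772/63

Start with 1.
14 + 1/(1/1) = 14 + 1/1 = 15/1
1 + 1/(15/1) = 1 + 1/15 = 16/15
3 + 1/(16/15) = 3 + 15/16 = 63/16
12 + 1/(63/16) = 12 + 16/63 = 772/63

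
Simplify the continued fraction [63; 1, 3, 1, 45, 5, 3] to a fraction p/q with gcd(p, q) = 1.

Use the convergent recurrence hₖ = aₖ·hₖ₋₁ + hₖ₋₂ (and likewise for the denominators kₖ):
a_0 = 63: 63/1
a_1 = 1: 64/1
a_2 = 3: 255/4
a_3 = 1: 319/5
a_4 = 45: 14610/229
a_5 = 5: 73369/1150
a_6 = 3: 234717/3679

234717/3679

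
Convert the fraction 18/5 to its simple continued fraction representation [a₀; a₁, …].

[3; 1, 1, 2]

Repeatedly divide and take the remainder:
⌊18/5⌋ = 3, remainder 3
⌊5/3⌋ = 1, remainder 2
⌊3/2⌋ = 1, remainder 1
⌊2/1⌋ = 2, remainder 0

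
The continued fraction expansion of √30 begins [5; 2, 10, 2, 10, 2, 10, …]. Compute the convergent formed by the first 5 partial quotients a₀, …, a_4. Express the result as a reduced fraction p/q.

Work from the innermost term outward:
Start with 10.
2 + 1/(10/1) = 2 + 1/10 = 21/10
10 + 1/(21/10) = 10 + 10/21 = 220/21
2 + 1/(220/21) = 2 + 21/220 = 461/220
5 + 1/(461/220) = 5 + 220/461 = 2525/461

2525/461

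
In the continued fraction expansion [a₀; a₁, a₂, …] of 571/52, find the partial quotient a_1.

Apply division with remainder until the remainder is 0:
⌊571/52⌋ = 10, remainder 51
⌊52/51⌋ = 1, remainder 1

1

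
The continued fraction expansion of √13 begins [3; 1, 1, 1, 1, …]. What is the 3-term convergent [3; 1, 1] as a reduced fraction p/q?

Compute successive convergents:
a_0 = 3: 3/1
a_1 = 1: 4/1
a_2 = 1: 7/2

7/2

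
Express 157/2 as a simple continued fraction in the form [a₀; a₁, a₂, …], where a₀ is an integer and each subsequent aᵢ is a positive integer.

Apply division with remainder until the remainder is 0:
157 = 78·2 + 1, so a_0 = 78
2 = 2·1 + 0, so a_1 = 2

[78; 2]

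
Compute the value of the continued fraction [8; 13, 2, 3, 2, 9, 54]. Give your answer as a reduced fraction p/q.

886418/109781

Start with 54.
9 + 1/(54/1) = 9 + 1/54 = 487/54
2 + 1/(487/54) = 2 + 54/487 = 1028/487
3 + 1/(1028/487) = 3 + 487/1028 = 3571/1028
2 + 1/(3571/1028) = 2 + 1028/3571 = 8170/3571
13 + 1/(8170/3571) = 13 + 3571/8170 = 109781/8170
8 + 1/(109781/8170) = 8 + 8170/109781 = 886418/109781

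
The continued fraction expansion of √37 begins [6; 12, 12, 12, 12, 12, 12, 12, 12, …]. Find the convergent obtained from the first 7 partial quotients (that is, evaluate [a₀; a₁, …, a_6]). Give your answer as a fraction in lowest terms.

Start with 12.
12 + 1/(12/1) = 12 + 1/12 = 145/12
12 + 1/(145/12) = 12 + 12/145 = 1752/145
12 + 1/(1752/145) = 12 + 145/1752 = 21169/1752
12 + 1/(21169/1752) = 12 + 1752/21169 = 255780/21169
12 + 1/(255780/21169) = 12 + 21169/255780 = 3090529/255780
6 + 1/(3090529/255780) = 6 + 255780/3090529 = 18798954/3090529

18798954/3090529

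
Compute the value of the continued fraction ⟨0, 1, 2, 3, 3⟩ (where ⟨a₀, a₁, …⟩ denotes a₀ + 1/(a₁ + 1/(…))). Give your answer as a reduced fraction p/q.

23/33

Use the convergent recurrence hₖ = aₖ·hₖ₋₁ + hₖ₋₂ (and likewise for the denominators kₖ):
a_0 = 0: 0/1
a_1 = 1: 1/1
a_2 = 2: 2/3
a_3 = 3: 7/10
a_4 = 3: 23/33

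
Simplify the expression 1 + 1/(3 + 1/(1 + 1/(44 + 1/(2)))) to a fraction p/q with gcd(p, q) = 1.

453/362

a_0 = 1: 1/1
a_1 = 3: 4/3
a_2 = 1: 5/4
a_3 = 44: 224/179
a_4 = 2: 453/362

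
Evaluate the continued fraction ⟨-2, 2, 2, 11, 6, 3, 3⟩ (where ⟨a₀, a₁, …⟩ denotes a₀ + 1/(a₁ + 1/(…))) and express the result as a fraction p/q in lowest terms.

Start with 3.
3 + 1/(3/1) = 3 + 1/3 = 10/3
6 + 1/(10/3) = 6 + 3/10 = 63/10
11 + 1/(63/10) = 11 + 10/63 = 703/63
2 + 1/(703/63) = 2 + 63/703 = 1469/703
2 + 1/(1469/703) = 2 + 703/1469 = 3641/1469
-2 + 1/(3641/1469) = -2 + 1469/3641 = -5813/3641

-5813/3641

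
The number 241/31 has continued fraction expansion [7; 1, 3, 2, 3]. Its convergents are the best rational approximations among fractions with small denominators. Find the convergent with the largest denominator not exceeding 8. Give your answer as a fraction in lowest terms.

List convergents until the denominator exceeds the bound:
a_0 = 7: 7/1  (≤ bound)
a_1 = 1: 8/1  (≤ bound)
a_2 = 3: 31/4  (≤ bound)
a_3 = 2: 70/9  (> 8, stop)

31/4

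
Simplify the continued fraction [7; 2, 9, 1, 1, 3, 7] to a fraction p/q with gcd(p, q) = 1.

a_0 = 7: 7/1
a_1 = 2: 15/2
a_2 = 9: 142/19
a_3 = 1: 157/21
a_4 = 1: 299/40
a_5 = 3: 1054/141
a_6 = 7: 7677/1027

7677/1027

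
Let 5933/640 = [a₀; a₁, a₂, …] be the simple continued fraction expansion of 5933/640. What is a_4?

3

Run the Euclidean algorithm, recording each quotient:
5933 = 9·640 + 173, so a_0 = 9
640 = 3·173 + 121, so a_1 = 3
173 = 1·121 + 52, so a_2 = 1
121 = 2·52 + 17, so a_3 = 2
52 = 3·17 + 1, so a_4 = 3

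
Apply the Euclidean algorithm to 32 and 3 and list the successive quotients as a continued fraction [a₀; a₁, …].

Repeatedly divide and take the remainder:
32 = 10·3 + 2, so a_0 = 10
3 = 1·2 + 1, so a_1 = 1
2 = 2·1 + 0, so a_2 = 2

[10; 1, 2]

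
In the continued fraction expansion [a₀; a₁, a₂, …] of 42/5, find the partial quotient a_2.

42 = 8·5 + 2, so a_0 = 8
5 = 2·2 + 1, so a_1 = 2
2 = 2·1 + 0, so a_2 = 2

2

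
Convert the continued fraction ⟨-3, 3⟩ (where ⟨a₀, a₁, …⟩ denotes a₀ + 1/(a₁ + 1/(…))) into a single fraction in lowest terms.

Compute successive convergents:
a_0 = -3: -3/1
a_1 = 3: -8/3

-8/3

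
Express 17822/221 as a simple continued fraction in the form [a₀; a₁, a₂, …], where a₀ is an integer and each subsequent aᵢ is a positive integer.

Run the Euclidean algorithm, recording each quotient:
⌊17822/221⌋ = 80, remainder 142
⌊221/142⌋ = 1, remainder 79
⌊142/79⌋ = 1, remainder 63
⌊79/63⌋ = 1, remainder 16
⌊63/16⌋ = 3, remainder 15
⌊16/15⌋ = 1, remainder 1
⌊15/1⌋ = 15, remainder 0

[80; 1, 1, 1, 3, 1, 15]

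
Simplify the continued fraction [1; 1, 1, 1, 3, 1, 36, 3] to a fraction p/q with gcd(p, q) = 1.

Compute successive convergents:
a_0 = 1: 1/1
a_1 = 1: 2/1
a_2 = 1: 3/2
a_3 = 1: 5/3
a_4 = 3: 18/11
a_5 = 1: 23/14
a_6 = 36: 846/515
a_7 = 3: 2561/1559

2561/1559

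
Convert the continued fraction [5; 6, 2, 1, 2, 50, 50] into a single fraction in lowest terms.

Collapse the nested fraction from the inside out:
Start with 50.
50 + 1/(50/1) = 50 + 1/50 = 2501/50
2 + 1/(2501/50) = 2 + 50/2501 = 5052/2501
1 + 1/(5052/2501) = 1 + 2501/5052 = 7553/5052
2 + 1/(7553/5052) = 2 + 5052/7553 = 20158/7553
6 + 1/(20158/7553) = 6 + 7553/20158 = 128501/20158
5 + 1/(128501/20158) = 5 + 20158/128501 = 662663/128501

662663/128501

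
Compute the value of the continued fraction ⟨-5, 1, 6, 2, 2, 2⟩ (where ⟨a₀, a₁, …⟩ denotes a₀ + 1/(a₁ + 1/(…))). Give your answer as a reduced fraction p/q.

-368/89

Starting at the tail and folding back:
Start with 2.
2 + 1/(2/1) = 2 + 1/2 = 5/2
2 + 1/(5/2) = 2 + 2/5 = 12/5
6 + 1/(12/5) = 6 + 5/12 = 77/12
1 + 1/(77/12) = 1 + 12/77 = 89/77
-5 + 1/(89/77) = -5 + 77/89 = -368/89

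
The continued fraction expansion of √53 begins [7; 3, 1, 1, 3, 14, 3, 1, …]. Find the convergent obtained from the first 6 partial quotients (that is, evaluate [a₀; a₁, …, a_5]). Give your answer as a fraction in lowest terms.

2599/357

Compute successive convergents:
a_0 = 7: 7/1
a_1 = 3: 22/3
a_2 = 1: 29/4
a_3 = 1: 51/7
a_4 = 3: 182/25
a_5 = 14: 2599/357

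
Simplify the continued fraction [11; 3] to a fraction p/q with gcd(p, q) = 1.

34/3

Start with 3.
11 + 1/(3/1) = 11 + 1/3 = 34/3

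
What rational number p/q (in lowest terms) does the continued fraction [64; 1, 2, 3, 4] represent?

2782/43

Compute successive convergents:
a_0 = 64: 64/1
a_1 = 1: 65/1
a_2 = 2: 194/3
a_3 = 3: 647/10
a_4 = 4: 2782/43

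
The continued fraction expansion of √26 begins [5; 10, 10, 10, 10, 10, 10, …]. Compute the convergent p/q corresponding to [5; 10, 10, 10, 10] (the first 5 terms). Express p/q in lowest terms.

Use the convergent recurrence hₖ = aₖ·hₖ₋₁ + hₖ₋₂ (and likewise for the denominators kₖ):
a_0 = 5: 5/1
a_1 = 10: 51/10
a_2 = 10: 515/101
a_3 = 10: 5201/1020
a_4 = 10: 52525/10301

52525/10301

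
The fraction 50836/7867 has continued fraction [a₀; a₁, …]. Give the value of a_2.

Apply division with remainder until the remainder is 0:
⌊50836/7867⌋ = 6, remainder 3634
⌊7867/3634⌋ = 2, remainder 599
⌊3634/599⌋ = 6, remainder 40

6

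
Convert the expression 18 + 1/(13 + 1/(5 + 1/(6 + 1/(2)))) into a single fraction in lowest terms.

Use the convergent recurrence hₖ = aₖ·hₖ₋₁ + hₖ₋₂ (and likewise for the denominators kₖ):
a_0 = 18: 18/1
a_1 = 13: 235/13
a_2 = 5: 1193/66
a_3 = 6: 7393/409
a_4 = 2: 15979/884

15979/884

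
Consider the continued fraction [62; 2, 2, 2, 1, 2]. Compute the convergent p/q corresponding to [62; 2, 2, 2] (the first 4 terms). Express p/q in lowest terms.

Use the convergent recurrence hₖ = aₖ·hₖ₋₁ + hₖ₋₂ (and likewise for the denominators kₖ):
a_0 = 62: 62/1
a_1 = 2: 125/2
a_2 = 2: 312/5
a_3 = 2: 749/12

749/12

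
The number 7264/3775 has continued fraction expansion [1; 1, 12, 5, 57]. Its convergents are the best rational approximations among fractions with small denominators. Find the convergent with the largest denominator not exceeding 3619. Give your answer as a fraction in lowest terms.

127/66

List convergents until the denominator exceeds the bound:
a_0 = 1: 1/1  (≤ bound)
a_1 = 1: 2/1  (≤ bound)
a_2 = 12: 25/13  (≤ bound)
a_3 = 5: 127/66  (≤ bound)
a_4 = 57: 7264/3775  (> 3619, stop)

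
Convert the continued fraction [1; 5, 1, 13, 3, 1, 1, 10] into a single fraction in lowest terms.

7325/6268

a_0 = 1: 1/1
a_1 = 5: 6/5
a_2 = 1: 7/6
a_3 = 13: 97/83
a_4 = 3: 298/255
a_5 = 1: 395/338
a_6 = 1: 693/593
a_7 = 10: 7325/6268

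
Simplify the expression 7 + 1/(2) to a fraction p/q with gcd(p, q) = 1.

Work from the innermost term outward:
Start with 2.
7 + 1/(2/1) = 7 + 1/2 = 15/2

15/2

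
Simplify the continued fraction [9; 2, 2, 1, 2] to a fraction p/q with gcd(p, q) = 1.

a_0 = 9: 9/1
a_1 = 2: 19/2
a_2 = 2: 47/5
a_3 = 1: 66/7
a_4 = 2: 179/19

179/19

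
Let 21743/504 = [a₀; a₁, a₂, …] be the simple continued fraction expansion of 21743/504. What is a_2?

10

21743 ÷ 504 → quotient 43, remainder 71
504 ÷ 71 → quotient 7, remainder 7
71 ÷ 7 → quotient 10, remainder 1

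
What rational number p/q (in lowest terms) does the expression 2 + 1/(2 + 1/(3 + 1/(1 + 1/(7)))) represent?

Build up convergents one term at a time:
a_0 = 2: 2/1
a_1 = 2: 5/2
a_2 = 3: 17/7
a_3 = 1: 22/9
a_4 = 7: 171/70

171/70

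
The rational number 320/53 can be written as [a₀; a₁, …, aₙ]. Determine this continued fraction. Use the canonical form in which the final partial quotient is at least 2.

[6; 26, 2]

320 ÷ 53 → quotient 6, remainder 2
53 ÷ 2 → quotient 26, remainder 1
2 ÷ 1 → quotient 2, remainder 0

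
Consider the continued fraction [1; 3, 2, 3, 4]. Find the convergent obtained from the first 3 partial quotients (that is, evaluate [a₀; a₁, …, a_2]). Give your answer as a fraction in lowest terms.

9/7

a_0 = 1: 1/1
a_1 = 3: 4/3
a_2 = 2: 9/7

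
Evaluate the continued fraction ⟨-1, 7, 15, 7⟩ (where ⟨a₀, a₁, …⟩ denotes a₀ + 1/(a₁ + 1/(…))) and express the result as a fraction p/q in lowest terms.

Work from the innermost term outward:
Start with 7.
15 + 1/(7/1) = 15 + 1/7 = 106/7
7 + 1/(106/7) = 7 + 7/106 = 749/106
-1 + 1/(749/106) = -1 + 106/749 = -643/749

-643/749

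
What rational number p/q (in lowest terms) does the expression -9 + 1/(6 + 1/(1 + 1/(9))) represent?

-611/69

Use the convergent recurrence hₖ = aₖ·hₖ₋₁ + hₖ₋₂ (and likewise for the denominators kₖ):
a_0 = -9: -9/1
a_1 = 6: -53/6
a_2 = 1: -62/7
a_3 = 9: -611/69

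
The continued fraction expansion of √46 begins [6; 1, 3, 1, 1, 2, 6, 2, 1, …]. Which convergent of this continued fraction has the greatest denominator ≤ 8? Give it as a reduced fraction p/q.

List convergents until the denominator exceeds the bound:
a_0 = 6: 6/1  (≤ bound)
a_1 = 1: 7/1  (≤ bound)
a_2 = 3: 27/4  (≤ bound)
a_3 = 1: 34/5  (≤ bound)
a_4 = 1: 61/9  (> 8, stop)

34/5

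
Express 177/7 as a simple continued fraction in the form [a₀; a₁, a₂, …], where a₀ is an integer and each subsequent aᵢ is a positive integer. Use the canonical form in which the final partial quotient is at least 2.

[25; 3, 2]

Run the Euclidean algorithm, recording each quotient:
177 ÷ 7 → quotient 25, remainder 2
7 ÷ 2 → quotient 3, remainder 1
2 ÷ 1 → quotient 2, remainder 0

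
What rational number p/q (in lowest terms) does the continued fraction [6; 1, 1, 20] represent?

267/41

a_0 = 6: 6/1
a_1 = 1: 7/1
a_2 = 1: 13/2
a_3 = 20: 267/41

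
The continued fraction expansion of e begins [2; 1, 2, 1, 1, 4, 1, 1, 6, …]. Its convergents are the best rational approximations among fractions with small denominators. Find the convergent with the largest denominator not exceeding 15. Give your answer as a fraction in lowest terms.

19/7

a_0 = 2: 2/1  (≤ bound)
a_1 = 1: 3/1  (≤ bound)
a_2 = 2: 8/3  (≤ bound)
a_3 = 1: 11/4  (≤ bound)
a_4 = 1: 19/7  (≤ bound)
a_5 = 4: 87/32  (> 15, stop)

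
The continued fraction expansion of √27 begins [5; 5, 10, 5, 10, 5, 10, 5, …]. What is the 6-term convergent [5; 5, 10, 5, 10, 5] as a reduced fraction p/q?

Build up convergents one term at a time:
a_0 = 5: 5/1
a_1 = 5: 26/5
a_2 = 10: 265/51
a_3 = 5: 1351/260
a_4 = 10: 13775/2651
a_5 = 5: 70226/13515

70226/13515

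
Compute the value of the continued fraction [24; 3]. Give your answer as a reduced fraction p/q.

Collapse the nested fraction from the inside out:
Start with 3.
24 + 1/(3/1) = 24 + 1/3 = 73/3

73/3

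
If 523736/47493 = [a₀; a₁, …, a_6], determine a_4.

5

523736 = 11·47493 + 1313, so a_0 = 11
47493 = 36·1313 + 225, so a_1 = 36
1313 = 5·225 + 188, so a_2 = 5
225 = 1·188 + 37, so a_3 = 1
188 = 5·37 + 3, so a_4 = 5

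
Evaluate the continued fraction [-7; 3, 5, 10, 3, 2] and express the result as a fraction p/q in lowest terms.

Build up convergents one term at a time:
a_0 = -7: -7/1
a_1 = 3: -20/3
a_2 = 5: -107/16
a_3 = 10: -1090/163
a_4 = 3: -3377/505
a_5 = 2: -7844/1173

-7844/1173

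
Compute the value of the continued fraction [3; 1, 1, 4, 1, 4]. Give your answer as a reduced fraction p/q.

a_0 = 3: 3/1
a_1 = 1: 4/1
a_2 = 1: 7/2
a_3 = 4: 32/9
a_4 = 1: 39/11
a_5 = 4: 188/53

188/53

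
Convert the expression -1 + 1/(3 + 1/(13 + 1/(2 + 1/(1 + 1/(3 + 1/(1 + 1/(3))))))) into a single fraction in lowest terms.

-1469/2177

Build up convergents one term at a time:
a_0 = -1: -1/1
a_1 = 3: -2/3
a_2 = 13: -27/40
a_3 = 2: -56/83
a_4 = 1: -83/123
a_5 = 3: -305/452
a_6 = 1: -388/575
a_7 = 3: -1469/2177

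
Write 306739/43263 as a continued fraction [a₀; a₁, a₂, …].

Run the Euclidean algorithm, recording each quotient:
306739 = 7·43263 + 3898, so a_0 = 7
43263 = 11·3898 + 385, so a_1 = 11
3898 = 10·385 + 48, so a_2 = 10
385 = 8·48 + 1, so a_3 = 8
48 = 48·1 + 0, so a_4 = 48

[7; 11, 10, 8, 48]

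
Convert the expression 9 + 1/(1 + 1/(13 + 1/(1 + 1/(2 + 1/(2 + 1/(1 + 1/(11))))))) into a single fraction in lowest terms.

17083/1720

Use the convergent recurrence hₖ = aₖ·hₖ₋₁ + hₖ₋₂ (and likewise for the denominators kₖ):
a_0 = 9: 9/1
a_1 = 1: 10/1
a_2 = 13: 139/14
a_3 = 1: 149/15
a_4 = 2: 437/44
a_5 = 2: 1023/103
a_6 = 1: 1460/147
a_7 = 11: 17083/1720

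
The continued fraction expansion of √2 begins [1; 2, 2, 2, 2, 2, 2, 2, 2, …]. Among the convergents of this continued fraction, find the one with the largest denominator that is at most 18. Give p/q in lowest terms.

List convergents until the denominator exceeds the bound:
a_0 = 1: 1/1  (≤ bound)
a_1 = 2: 3/2  (≤ bound)
a_2 = 2: 7/5  (≤ bound)
a_3 = 2: 17/12  (≤ bound)
a_4 = 2: 41/29  (> 18, stop)

17/12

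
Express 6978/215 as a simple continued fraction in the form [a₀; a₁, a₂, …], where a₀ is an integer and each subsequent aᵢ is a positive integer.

[32; 2, 5, 6, 3]

⌊6978/215⌋ = 32, remainder 98
⌊215/98⌋ = 2, remainder 19
⌊98/19⌋ = 5, remainder 3
⌊19/3⌋ = 6, remainder 1
⌊3/1⌋ = 3, remainder 0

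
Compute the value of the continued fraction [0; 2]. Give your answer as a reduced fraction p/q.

1/2

a_0 = 0: 0/1
a_1 = 2: 1/2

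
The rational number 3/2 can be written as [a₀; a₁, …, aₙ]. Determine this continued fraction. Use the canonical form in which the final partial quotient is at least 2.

[1; 2]

3 ÷ 2 → quotient 1, remainder 1
2 ÷ 1 → quotient 2, remainder 0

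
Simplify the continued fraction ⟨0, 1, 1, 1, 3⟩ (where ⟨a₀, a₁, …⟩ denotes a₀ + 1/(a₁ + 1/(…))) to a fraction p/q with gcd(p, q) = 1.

7/11

Build up convergents one term at a time:
a_0 = 0: 0/1
a_1 = 1: 1/1
a_2 = 1: 1/2
a_3 = 1: 2/3
a_4 = 3: 7/11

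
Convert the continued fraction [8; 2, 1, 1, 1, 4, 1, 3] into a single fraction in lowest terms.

1441/172

Start with 3.
1 + 1/(3/1) = 1 + 1/3 = 4/3
4 + 1/(4/3) = 4 + 3/4 = 19/4
1 + 1/(19/4) = 1 + 4/19 = 23/19
1 + 1/(23/19) = 1 + 19/23 = 42/23
1 + 1/(42/23) = 1 + 23/42 = 65/42
2 + 1/(65/42) = 2 + 42/65 = 172/65
8 + 1/(172/65) = 8 + 65/172 = 1441/172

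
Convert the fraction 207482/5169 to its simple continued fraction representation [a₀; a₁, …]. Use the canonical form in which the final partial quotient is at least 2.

[40; 7, 6, 3, 1, 1, 2, 6]

⌊207482/5169⌋ = 40, remainder 722
⌊5169/722⌋ = 7, remainder 115
⌊722/115⌋ = 6, remainder 32
⌊115/32⌋ = 3, remainder 19
⌊32/19⌋ = 1, remainder 13
⌊19/13⌋ = 1, remainder 6
⌊13/6⌋ = 2, remainder 1
⌊6/1⌋ = 6, remainder 0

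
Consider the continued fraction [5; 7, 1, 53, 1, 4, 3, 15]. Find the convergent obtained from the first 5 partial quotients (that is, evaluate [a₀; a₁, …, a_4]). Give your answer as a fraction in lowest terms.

2250/439

Start with 1.
53 + 1/(1/1) = 53 + 1/1 = 54/1
1 + 1/(54/1) = 1 + 1/54 = 55/54
7 + 1/(55/54) = 7 + 54/55 = 439/55
5 + 1/(439/55) = 5 + 55/439 = 2250/439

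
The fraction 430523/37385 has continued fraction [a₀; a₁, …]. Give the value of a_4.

Repeatedly divide and take the remainder:
430523 ÷ 37385 → quotient 11, remainder 19288
37385 ÷ 19288 → quotient 1, remainder 18097
19288 ÷ 18097 → quotient 1, remainder 1191
18097 ÷ 1191 → quotient 15, remainder 232
1191 ÷ 232 → quotient 5, remainder 31

5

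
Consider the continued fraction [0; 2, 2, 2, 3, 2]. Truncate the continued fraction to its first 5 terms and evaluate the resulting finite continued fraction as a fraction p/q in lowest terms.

17/41

a_0 = 0: 0/1
a_1 = 2: 1/2
a_2 = 2: 2/5
a_3 = 2: 5/12
a_4 = 3: 17/41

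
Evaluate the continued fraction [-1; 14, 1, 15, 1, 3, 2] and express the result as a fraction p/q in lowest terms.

-2105/2256

Starting at the tail and folding back:
Start with 2.
3 + 1/(2/1) = 3 + 1/2 = 7/2
1 + 1/(7/2) = 1 + 2/7 = 9/7
15 + 1/(9/7) = 15 + 7/9 = 142/9
1 + 1/(142/9) = 1 + 9/142 = 151/142
14 + 1/(151/142) = 14 + 142/151 = 2256/151
-1 + 1/(2256/151) = -1 + 151/2256 = -2105/2256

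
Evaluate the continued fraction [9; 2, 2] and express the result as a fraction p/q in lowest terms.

47/5

Use the convergent recurrence hₖ = aₖ·hₖ₋₁ + hₖ₋₂ (and likewise for the denominators kₖ):
a_0 = 9: 9/1
a_1 = 2: 19/2
a_2 = 2: 47/5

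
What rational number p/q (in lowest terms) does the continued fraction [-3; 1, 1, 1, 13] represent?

a_0 = -3: -3/1
a_1 = 1: -2/1
a_2 = 1: -5/2
a_3 = 1: -7/3
a_4 = 13: -96/41

-96/41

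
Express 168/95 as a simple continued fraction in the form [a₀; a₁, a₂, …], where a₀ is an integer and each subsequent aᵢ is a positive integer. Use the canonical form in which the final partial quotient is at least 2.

168 = 1·95 + 73, so a_0 = 1
95 = 1·73 + 22, so a_1 = 1
73 = 3·22 + 7, so a_2 = 3
22 = 3·7 + 1, so a_3 = 3
7 = 7·1 + 0, so a_4 = 7

[1; 1, 3, 3, 7]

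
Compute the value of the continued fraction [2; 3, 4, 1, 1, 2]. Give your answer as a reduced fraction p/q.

171/74

Starting at the tail and folding back:
Start with 2.
1 + 1/(2/1) = 1 + 1/2 = 3/2
1 + 1/(3/2) = 1 + 2/3 = 5/3
4 + 1/(5/3) = 4 + 3/5 = 23/5
3 + 1/(23/5) = 3 + 5/23 = 74/23
2 + 1/(74/23) = 2 + 23/74 = 171/74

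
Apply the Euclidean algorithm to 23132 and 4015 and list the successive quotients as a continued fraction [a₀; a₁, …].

23132 = 5·4015 + 3057, so a_0 = 5
4015 = 1·3057 + 958, so a_1 = 1
3057 = 3·958 + 183, so a_2 = 3
958 = 5·183 + 43, so a_3 = 5
183 = 4·43 + 11, so a_4 = 4
43 = 3·11 + 10, so a_5 = 3
11 = 1·10 + 1, so a_6 = 1
10 = 10·1 + 0, so a_7 = 10

[5; 1, 3, 5, 4, 3, 1, 10]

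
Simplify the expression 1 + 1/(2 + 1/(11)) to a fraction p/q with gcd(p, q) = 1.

34/23

Work from the innermost term outward:
Start with 11.
2 + 1/(11/1) = 2 + 1/11 = 23/11
1 + 1/(23/11) = 1 + 11/23 = 34/23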